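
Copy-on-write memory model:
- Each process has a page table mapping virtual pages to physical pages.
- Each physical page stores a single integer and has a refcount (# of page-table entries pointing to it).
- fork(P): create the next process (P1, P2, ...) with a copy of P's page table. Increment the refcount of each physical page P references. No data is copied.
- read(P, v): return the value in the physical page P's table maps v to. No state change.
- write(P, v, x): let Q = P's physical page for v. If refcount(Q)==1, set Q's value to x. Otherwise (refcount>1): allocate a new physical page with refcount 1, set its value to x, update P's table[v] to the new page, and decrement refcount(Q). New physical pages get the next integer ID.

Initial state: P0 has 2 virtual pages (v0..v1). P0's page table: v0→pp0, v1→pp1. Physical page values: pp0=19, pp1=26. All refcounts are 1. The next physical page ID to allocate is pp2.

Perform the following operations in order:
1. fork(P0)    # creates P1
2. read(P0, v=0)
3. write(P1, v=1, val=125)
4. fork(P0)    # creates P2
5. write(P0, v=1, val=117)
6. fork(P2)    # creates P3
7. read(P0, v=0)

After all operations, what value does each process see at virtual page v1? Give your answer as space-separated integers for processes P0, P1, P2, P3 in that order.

Op 1: fork(P0) -> P1. 2 ppages; refcounts: pp0:2 pp1:2
Op 2: read(P0, v0) -> 19. No state change.
Op 3: write(P1, v1, 125). refcount(pp1)=2>1 -> COPY to pp2. 3 ppages; refcounts: pp0:2 pp1:1 pp2:1
Op 4: fork(P0) -> P2. 3 ppages; refcounts: pp0:3 pp1:2 pp2:1
Op 5: write(P0, v1, 117). refcount(pp1)=2>1 -> COPY to pp3. 4 ppages; refcounts: pp0:3 pp1:1 pp2:1 pp3:1
Op 6: fork(P2) -> P3. 4 ppages; refcounts: pp0:4 pp1:2 pp2:1 pp3:1
Op 7: read(P0, v0) -> 19. No state change.
P0: v1 -> pp3 = 117
P1: v1 -> pp2 = 125
P2: v1 -> pp1 = 26
P3: v1 -> pp1 = 26

Answer: 117 125 26 26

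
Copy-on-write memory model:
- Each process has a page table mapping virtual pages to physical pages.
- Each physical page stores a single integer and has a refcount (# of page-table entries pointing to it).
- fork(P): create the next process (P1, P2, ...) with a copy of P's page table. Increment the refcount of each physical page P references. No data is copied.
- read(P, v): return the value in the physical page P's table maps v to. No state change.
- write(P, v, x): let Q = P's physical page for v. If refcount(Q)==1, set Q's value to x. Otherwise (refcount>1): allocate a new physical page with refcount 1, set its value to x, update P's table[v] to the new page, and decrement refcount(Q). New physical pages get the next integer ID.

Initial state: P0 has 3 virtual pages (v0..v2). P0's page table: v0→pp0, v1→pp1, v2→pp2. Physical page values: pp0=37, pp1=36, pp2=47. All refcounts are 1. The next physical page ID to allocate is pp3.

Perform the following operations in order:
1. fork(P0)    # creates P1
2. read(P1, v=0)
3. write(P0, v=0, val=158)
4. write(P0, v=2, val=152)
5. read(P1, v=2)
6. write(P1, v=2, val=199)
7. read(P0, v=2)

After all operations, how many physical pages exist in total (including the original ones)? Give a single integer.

Op 1: fork(P0) -> P1. 3 ppages; refcounts: pp0:2 pp1:2 pp2:2
Op 2: read(P1, v0) -> 37. No state change.
Op 3: write(P0, v0, 158). refcount(pp0)=2>1 -> COPY to pp3. 4 ppages; refcounts: pp0:1 pp1:2 pp2:2 pp3:1
Op 4: write(P0, v2, 152). refcount(pp2)=2>1 -> COPY to pp4. 5 ppages; refcounts: pp0:1 pp1:2 pp2:1 pp3:1 pp4:1
Op 5: read(P1, v2) -> 47. No state change.
Op 6: write(P1, v2, 199). refcount(pp2)=1 -> write in place. 5 ppages; refcounts: pp0:1 pp1:2 pp2:1 pp3:1 pp4:1
Op 7: read(P0, v2) -> 152. No state change.

Answer: 5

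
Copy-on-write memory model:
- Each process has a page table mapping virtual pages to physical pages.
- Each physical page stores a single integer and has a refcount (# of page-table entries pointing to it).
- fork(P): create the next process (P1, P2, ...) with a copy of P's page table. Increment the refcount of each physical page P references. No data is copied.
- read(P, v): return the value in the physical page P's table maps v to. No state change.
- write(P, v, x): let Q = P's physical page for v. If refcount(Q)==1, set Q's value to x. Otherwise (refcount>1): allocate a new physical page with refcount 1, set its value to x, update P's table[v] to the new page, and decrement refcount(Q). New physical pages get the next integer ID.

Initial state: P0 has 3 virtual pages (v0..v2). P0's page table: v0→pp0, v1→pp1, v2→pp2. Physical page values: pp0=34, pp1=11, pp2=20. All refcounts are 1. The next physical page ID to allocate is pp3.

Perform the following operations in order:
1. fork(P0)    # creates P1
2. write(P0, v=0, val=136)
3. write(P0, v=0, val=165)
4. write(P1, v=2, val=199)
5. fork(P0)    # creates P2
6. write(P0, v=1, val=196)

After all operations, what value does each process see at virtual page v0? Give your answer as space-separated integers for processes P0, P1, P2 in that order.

Op 1: fork(P0) -> P1. 3 ppages; refcounts: pp0:2 pp1:2 pp2:2
Op 2: write(P0, v0, 136). refcount(pp0)=2>1 -> COPY to pp3. 4 ppages; refcounts: pp0:1 pp1:2 pp2:2 pp3:1
Op 3: write(P0, v0, 165). refcount(pp3)=1 -> write in place. 4 ppages; refcounts: pp0:1 pp1:2 pp2:2 pp3:1
Op 4: write(P1, v2, 199). refcount(pp2)=2>1 -> COPY to pp4. 5 ppages; refcounts: pp0:1 pp1:2 pp2:1 pp3:1 pp4:1
Op 5: fork(P0) -> P2. 5 ppages; refcounts: pp0:1 pp1:3 pp2:2 pp3:2 pp4:1
Op 6: write(P0, v1, 196). refcount(pp1)=3>1 -> COPY to pp5. 6 ppages; refcounts: pp0:1 pp1:2 pp2:2 pp3:2 pp4:1 pp5:1
P0: v0 -> pp3 = 165
P1: v0 -> pp0 = 34
P2: v0 -> pp3 = 165

Answer: 165 34 165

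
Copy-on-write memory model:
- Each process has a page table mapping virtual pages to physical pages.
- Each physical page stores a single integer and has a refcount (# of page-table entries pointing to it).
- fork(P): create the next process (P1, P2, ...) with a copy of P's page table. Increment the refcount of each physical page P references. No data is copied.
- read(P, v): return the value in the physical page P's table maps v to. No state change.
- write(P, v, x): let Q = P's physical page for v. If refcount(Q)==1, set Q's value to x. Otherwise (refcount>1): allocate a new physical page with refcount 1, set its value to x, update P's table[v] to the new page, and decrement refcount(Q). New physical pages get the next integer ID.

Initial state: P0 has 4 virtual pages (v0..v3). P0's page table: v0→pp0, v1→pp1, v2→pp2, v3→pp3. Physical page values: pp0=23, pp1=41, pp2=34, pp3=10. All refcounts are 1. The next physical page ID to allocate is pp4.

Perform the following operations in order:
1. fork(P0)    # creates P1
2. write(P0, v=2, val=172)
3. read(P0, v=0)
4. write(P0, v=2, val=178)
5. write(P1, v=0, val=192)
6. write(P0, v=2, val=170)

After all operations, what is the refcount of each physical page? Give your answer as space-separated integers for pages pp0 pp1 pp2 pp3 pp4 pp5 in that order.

Op 1: fork(P0) -> P1. 4 ppages; refcounts: pp0:2 pp1:2 pp2:2 pp3:2
Op 2: write(P0, v2, 172). refcount(pp2)=2>1 -> COPY to pp4. 5 ppages; refcounts: pp0:2 pp1:2 pp2:1 pp3:2 pp4:1
Op 3: read(P0, v0) -> 23. No state change.
Op 4: write(P0, v2, 178). refcount(pp4)=1 -> write in place. 5 ppages; refcounts: pp0:2 pp1:2 pp2:1 pp3:2 pp4:1
Op 5: write(P1, v0, 192). refcount(pp0)=2>1 -> COPY to pp5. 6 ppages; refcounts: pp0:1 pp1:2 pp2:1 pp3:2 pp4:1 pp5:1
Op 6: write(P0, v2, 170). refcount(pp4)=1 -> write in place. 6 ppages; refcounts: pp0:1 pp1:2 pp2:1 pp3:2 pp4:1 pp5:1

Answer: 1 2 1 2 1 1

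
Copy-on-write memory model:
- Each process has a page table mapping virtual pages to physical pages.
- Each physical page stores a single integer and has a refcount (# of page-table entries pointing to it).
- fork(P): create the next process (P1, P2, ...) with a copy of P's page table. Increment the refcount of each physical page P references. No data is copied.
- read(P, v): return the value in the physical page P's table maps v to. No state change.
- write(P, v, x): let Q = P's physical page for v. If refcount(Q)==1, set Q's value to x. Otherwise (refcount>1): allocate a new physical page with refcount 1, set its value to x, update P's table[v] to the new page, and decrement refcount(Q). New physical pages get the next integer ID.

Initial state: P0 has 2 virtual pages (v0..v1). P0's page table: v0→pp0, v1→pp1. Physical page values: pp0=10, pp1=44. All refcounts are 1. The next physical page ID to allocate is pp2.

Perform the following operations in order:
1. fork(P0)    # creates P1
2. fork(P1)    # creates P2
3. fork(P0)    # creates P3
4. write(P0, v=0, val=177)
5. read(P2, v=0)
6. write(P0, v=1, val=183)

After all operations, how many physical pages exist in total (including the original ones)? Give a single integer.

Op 1: fork(P0) -> P1. 2 ppages; refcounts: pp0:2 pp1:2
Op 2: fork(P1) -> P2. 2 ppages; refcounts: pp0:3 pp1:3
Op 3: fork(P0) -> P3. 2 ppages; refcounts: pp0:4 pp1:4
Op 4: write(P0, v0, 177). refcount(pp0)=4>1 -> COPY to pp2. 3 ppages; refcounts: pp0:3 pp1:4 pp2:1
Op 5: read(P2, v0) -> 10. No state change.
Op 6: write(P0, v1, 183). refcount(pp1)=4>1 -> COPY to pp3. 4 ppages; refcounts: pp0:3 pp1:3 pp2:1 pp3:1

Answer: 4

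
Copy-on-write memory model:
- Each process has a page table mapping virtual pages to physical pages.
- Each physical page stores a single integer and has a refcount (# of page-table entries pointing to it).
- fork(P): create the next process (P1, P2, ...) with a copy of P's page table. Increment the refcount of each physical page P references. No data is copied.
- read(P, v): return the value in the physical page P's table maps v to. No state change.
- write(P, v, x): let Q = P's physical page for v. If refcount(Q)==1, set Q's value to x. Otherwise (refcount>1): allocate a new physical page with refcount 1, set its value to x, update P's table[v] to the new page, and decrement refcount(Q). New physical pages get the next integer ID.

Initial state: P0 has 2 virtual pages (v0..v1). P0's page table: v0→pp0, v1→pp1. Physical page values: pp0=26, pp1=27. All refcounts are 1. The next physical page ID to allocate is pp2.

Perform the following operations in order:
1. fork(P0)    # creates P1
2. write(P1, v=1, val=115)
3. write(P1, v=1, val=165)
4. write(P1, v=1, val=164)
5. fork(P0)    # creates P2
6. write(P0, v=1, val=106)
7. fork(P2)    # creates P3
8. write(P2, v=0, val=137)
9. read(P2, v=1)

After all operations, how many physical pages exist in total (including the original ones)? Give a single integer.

Answer: 5

Derivation:
Op 1: fork(P0) -> P1. 2 ppages; refcounts: pp0:2 pp1:2
Op 2: write(P1, v1, 115). refcount(pp1)=2>1 -> COPY to pp2. 3 ppages; refcounts: pp0:2 pp1:1 pp2:1
Op 3: write(P1, v1, 165). refcount(pp2)=1 -> write in place. 3 ppages; refcounts: pp0:2 pp1:1 pp2:1
Op 4: write(P1, v1, 164). refcount(pp2)=1 -> write in place. 3 ppages; refcounts: pp0:2 pp1:1 pp2:1
Op 5: fork(P0) -> P2. 3 ppages; refcounts: pp0:3 pp1:2 pp2:1
Op 6: write(P0, v1, 106). refcount(pp1)=2>1 -> COPY to pp3. 4 ppages; refcounts: pp0:3 pp1:1 pp2:1 pp3:1
Op 7: fork(P2) -> P3. 4 ppages; refcounts: pp0:4 pp1:2 pp2:1 pp3:1
Op 8: write(P2, v0, 137). refcount(pp0)=4>1 -> COPY to pp4. 5 ppages; refcounts: pp0:3 pp1:2 pp2:1 pp3:1 pp4:1
Op 9: read(P2, v1) -> 27. No state change.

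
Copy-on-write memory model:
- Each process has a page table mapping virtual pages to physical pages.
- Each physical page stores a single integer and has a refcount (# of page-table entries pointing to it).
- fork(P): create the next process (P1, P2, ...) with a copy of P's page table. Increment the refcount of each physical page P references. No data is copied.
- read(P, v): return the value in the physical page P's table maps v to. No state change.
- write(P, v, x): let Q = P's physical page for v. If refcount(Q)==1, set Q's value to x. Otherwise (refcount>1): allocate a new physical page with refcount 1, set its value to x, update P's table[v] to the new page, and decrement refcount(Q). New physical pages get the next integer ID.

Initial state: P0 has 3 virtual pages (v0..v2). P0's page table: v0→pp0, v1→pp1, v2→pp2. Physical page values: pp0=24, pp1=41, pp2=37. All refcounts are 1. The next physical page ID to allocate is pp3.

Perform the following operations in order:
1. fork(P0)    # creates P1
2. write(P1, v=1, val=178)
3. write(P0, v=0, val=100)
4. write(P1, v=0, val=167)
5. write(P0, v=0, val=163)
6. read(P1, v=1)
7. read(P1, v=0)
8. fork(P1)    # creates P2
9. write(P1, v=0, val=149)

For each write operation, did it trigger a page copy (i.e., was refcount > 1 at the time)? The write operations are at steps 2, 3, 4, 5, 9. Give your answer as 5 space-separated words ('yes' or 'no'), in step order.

Op 1: fork(P0) -> P1. 3 ppages; refcounts: pp0:2 pp1:2 pp2:2
Op 2: write(P1, v1, 178). refcount(pp1)=2>1 -> COPY to pp3. 4 ppages; refcounts: pp0:2 pp1:1 pp2:2 pp3:1
Op 3: write(P0, v0, 100). refcount(pp0)=2>1 -> COPY to pp4. 5 ppages; refcounts: pp0:1 pp1:1 pp2:2 pp3:1 pp4:1
Op 4: write(P1, v0, 167). refcount(pp0)=1 -> write in place. 5 ppages; refcounts: pp0:1 pp1:1 pp2:2 pp3:1 pp4:1
Op 5: write(P0, v0, 163). refcount(pp4)=1 -> write in place. 5 ppages; refcounts: pp0:1 pp1:1 pp2:2 pp3:1 pp4:1
Op 6: read(P1, v1) -> 178. No state change.
Op 7: read(P1, v0) -> 167. No state change.
Op 8: fork(P1) -> P2. 5 ppages; refcounts: pp0:2 pp1:1 pp2:3 pp3:2 pp4:1
Op 9: write(P1, v0, 149). refcount(pp0)=2>1 -> COPY to pp5. 6 ppages; refcounts: pp0:1 pp1:1 pp2:3 pp3:2 pp4:1 pp5:1

yes yes no no yes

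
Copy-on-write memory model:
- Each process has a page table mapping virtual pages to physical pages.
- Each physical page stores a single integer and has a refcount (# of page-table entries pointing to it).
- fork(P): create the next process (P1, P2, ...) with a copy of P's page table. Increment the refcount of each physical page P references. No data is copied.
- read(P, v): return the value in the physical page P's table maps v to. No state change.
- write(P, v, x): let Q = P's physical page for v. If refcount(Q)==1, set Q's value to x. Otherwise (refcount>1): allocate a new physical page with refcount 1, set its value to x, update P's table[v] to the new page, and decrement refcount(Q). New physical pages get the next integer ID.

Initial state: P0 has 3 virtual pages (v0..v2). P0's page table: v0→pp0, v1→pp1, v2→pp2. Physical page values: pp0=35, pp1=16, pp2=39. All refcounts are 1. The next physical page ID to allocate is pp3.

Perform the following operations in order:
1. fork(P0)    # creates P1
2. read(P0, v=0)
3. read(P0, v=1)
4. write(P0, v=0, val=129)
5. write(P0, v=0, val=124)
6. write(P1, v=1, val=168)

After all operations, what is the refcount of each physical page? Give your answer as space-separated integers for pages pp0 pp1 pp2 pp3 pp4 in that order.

Answer: 1 1 2 1 1

Derivation:
Op 1: fork(P0) -> P1. 3 ppages; refcounts: pp0:2 pp1:2 pp2:2
Op 2: read(P0, v0) -> 35. No state change.
Op 3: read(P0, v1) -> 16. No state change.
Op 4: write(P0, v0, 129). refcount(pp0)=2>1 -> COPY to pp3. 4 ppages; refcounts: pp0:1 pp1:2 pp2:2 pp3:1
Op 5: write(P0, v0, 124). refcount(pp3)=1 -> write in place. 4 ppages; refcounts: pp0:1 pp1:2 pp2:2 pp3:1
Op 6: write(P1, v1, 168). refcount(pp1)=2>1 -> COPY to pp4. 5 ppages; refcounts: pp0:1 pp1:1 pp2:2 pp3:1 pp4:1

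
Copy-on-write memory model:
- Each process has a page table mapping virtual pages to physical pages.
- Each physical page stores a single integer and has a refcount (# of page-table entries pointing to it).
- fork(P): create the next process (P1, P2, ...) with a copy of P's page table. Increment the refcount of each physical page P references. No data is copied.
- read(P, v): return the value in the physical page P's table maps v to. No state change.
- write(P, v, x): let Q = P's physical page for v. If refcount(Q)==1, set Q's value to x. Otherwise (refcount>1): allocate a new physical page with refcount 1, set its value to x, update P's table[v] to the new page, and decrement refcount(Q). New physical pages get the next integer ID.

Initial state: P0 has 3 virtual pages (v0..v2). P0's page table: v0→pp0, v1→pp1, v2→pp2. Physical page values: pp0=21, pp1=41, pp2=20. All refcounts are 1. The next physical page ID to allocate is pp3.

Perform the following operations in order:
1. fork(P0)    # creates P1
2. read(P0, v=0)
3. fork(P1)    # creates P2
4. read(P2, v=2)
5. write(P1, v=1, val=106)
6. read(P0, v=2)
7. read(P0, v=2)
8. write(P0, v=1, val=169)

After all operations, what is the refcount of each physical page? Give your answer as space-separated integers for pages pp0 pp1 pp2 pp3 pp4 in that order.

Op 1: fork(P0) -> P1. 3 ppages; refcounts: pp0:2 pp1:2 pp2:2
Op 2: read(P0, v0) -> 21. No state change.
Op 3: fork(P1) -> P2. 3 ppages; refcounts: pp0:3 pp1:3 pp2:3
Op 4: read(P2, v2) -> 20. No state change.
Op 5: write(P1, v1, 106). refcount(pp1)=3>1 -> COPY to pp3. 4 ppages; refcounts: pp0:3 pp1:2 pp2:3 pp3:1
Op 6: read(P0, v2) -> 20. No state change.
Op 7: read(P0, v2) -> 20. No state change.
Op 8: write(P0, v1, 169). refcount(pp1)=2>1 -> COPY to pp4. 5 ppages; refcounts: pp0:3 pp1:1 pp2:3 pp3:1 pp4:1

Answer: 3 1 3 1 1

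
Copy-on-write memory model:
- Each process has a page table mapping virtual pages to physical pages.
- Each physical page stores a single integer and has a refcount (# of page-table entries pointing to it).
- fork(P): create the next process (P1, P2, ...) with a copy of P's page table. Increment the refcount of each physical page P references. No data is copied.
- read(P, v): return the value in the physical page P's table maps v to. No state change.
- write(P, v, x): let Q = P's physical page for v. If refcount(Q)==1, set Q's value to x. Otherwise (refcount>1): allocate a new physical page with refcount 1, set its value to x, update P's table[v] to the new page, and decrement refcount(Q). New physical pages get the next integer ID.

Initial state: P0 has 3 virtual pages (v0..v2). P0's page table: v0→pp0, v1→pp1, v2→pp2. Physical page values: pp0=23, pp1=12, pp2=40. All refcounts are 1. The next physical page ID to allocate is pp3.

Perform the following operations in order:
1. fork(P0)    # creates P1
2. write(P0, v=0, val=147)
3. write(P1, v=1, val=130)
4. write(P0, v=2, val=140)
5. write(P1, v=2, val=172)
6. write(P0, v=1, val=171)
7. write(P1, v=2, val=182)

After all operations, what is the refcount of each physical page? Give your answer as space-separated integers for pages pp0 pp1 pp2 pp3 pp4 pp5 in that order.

Answer: 1 1 1 1 1 1

Derivation:
Op 1: fork(P0) -> P1. 3 ppages; refcounts: pp0:2 pp1:2 pp2:2
Op 2: write(P0, v0, 147). refcount(pp0)=2>1 -> COPY to pp3. 4 ppages; refcounts: pp0:1 pp1:2 pp2:2 pp3:1
Op 3: write(P1, v1, 130). refcount(pp1)=2>1 -> COPY to pp4. 5 ppages; refcounts: pp0:1 pp1:1 pp2:2 pp3:1 pp4:1
Op 4: write(P0, v2, 140). refcount(pp2)=2>1 -> COPY to pp5. 6 ppages; refcounts: pp0:1 pp1:1 pp2:1 pp3:1 pp4:1 pp5:1
Op 5: write(P1, v2, 172). refcount(pp2)=1 -> write in place. 6 ppages; refcounts: pp0:1 pp1:1 pp2:1 pp3:1 pp4:1 pp5:1
Op 6: write(P0, v1, 171). refcount(pp1)=1 -> write in place. 6 ppages; refcounts: pp0:1 pp1:1 pp2:1 pp3:1 pp4:1 pp5:1
Op 7: write(P1, v2, 182). refcount(pp2)=1 -> write in place. 6 ppages; refcounts: pp0:1 pp1:1 pp2:1 pp3:1 pp4:1 pp5:1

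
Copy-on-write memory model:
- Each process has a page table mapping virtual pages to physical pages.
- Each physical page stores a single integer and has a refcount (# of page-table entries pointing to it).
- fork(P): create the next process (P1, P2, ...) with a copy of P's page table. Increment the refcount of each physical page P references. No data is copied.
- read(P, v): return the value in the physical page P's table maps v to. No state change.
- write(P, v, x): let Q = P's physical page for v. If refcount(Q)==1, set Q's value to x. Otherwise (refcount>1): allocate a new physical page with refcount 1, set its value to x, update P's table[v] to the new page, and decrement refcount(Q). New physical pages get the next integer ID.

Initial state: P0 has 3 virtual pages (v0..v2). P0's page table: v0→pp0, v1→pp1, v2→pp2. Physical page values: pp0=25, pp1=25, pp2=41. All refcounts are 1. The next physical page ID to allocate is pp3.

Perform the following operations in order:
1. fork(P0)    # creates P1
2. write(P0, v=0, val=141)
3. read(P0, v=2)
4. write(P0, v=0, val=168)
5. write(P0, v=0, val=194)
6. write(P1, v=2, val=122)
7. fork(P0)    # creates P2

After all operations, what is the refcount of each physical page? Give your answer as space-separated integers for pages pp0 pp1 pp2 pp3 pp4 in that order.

Answer: 1 3 2 2 1

Derivation:
Op 1: fork(P0) -> P1. 3 ppages; refcounts: pp0:2 pp1:2 pp2:2
Op 2: write(P0, v0, 141). refcount(pp0)=2>1 -> COPY to pp3. 4 ppages; refcounts: pp0:1 pp1:2 pp2:2 pp3:1
Op 3: read(P0, v2) -> 41. No state change.
Op 4: write(P0, v0, 168). refcount(pp3)=1 -> write in place. 4 ppages; refcounts: pp0:1 pp1:2 pp2:2 pp3:1
Op 5: write(P0, v0, 194). refcount(pp3)=1 -> write in place. 4 ppages; refcounts: pp0:1 pp1:2 pp2:2 pp3:1
Op 6: write(P1, v2, 122). refcount(pp2)=2>1 -> COPY to pp4. 5 ppages; refcounts: pp0:1 pp1:2 pp2:1 pp3:1 pp4:1
Op 7: fork(P0) -> P2. 5 ppages; refcounts: pp0:1 pp1:3 pp2:2 pp3:2 pp4:1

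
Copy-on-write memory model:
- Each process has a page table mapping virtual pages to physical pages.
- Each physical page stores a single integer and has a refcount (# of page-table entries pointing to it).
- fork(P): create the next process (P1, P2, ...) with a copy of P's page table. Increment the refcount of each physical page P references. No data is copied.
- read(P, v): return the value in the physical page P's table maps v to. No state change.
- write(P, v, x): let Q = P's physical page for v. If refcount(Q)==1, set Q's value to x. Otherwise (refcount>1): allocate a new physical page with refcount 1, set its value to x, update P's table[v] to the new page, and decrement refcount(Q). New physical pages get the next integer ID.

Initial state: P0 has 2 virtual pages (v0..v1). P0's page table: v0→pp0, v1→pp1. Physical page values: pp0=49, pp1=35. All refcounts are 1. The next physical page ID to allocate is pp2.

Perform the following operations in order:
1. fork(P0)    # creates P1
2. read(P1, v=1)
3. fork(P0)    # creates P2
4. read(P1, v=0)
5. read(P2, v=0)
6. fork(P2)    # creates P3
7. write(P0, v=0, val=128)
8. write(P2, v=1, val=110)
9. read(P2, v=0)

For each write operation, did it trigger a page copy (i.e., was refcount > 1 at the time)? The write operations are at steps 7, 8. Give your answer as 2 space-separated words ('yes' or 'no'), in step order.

Op 1: fork(P0) -> P1. 2 ppages; refcounts: pp0:2 pp1:2
Op 2: read(P1, v1) -> 35. No state change.
Op 3: fork(P0) -> P2. 2 ppages; refcounts: pp0:3 pp1:3
Op 4: read(P1, v0) -> 49. No state change.
Op 5: read(P2, v0) -> 49. No state change.
Op 6: fork(P2) -> P3. 2 ppages; refcounts: pp0:4 pp1:4
Op 7: write(P0, v0, 128). refcount(pp0)=4>1 -> COPY to pp2. 3 ppages; refcounts: pp0:3 pp1:4 pp2:1
Op 8: write(P2, v1, 110). refcount(pp1)=4>1 -> COPY to pp3. 4 ppages; refcounts: pp0:3 pp1:3 pp2:1 pp3:1
Op 9: read(P2, v0) -> 49. No state change.

yes yes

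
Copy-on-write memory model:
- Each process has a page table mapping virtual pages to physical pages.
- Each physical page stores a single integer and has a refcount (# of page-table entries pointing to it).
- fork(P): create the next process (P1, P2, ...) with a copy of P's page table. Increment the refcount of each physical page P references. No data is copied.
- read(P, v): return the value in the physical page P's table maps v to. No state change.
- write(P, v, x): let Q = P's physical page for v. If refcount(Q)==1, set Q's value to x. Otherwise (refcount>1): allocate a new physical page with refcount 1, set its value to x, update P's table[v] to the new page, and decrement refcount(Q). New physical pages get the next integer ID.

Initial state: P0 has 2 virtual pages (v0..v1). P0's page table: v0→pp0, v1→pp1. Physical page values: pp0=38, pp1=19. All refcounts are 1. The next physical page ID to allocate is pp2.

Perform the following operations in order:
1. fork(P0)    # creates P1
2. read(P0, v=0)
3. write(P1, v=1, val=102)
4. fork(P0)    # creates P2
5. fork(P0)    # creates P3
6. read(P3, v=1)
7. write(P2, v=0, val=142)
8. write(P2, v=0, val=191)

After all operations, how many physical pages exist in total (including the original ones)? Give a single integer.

Answer: 4

Derivation:
Op 1: fork(P0) -> P1. 2 ppages; refcounts: pp0:2 pp1:2
Op 2: read(P0, v0) -> 38. No state change.
Op 3: write(P1, v1, 102). refcount(pp1)=2>1 -> COPY to pp2. 3 ppages; refcounts: pp0:2 pp1:1 pp2:1
Op 4: fork(P0) -> P2. 3 ppages; refcounts: pp0:3 pp1:2 pp2:1
Op 5: fork(P0) -> P3. 3 ppages; refcounts: pp0:4 pp1:3 pp2:1
Op 6: read(P3, v1) -> 19. No state change.
Op 7: write(P2, v0, 142). refcount(pp0)=4>1 -> COPY to pp3. 4 ppages; refcounts: pp0:3 pp1:3 pp2:1 pp3:1
Op 8: write(P2, v0, 191). refcount(pp3)=1 -> write in place. 4 ppages; refcounts: pp0:3 pp1:3 pp2:1 pp3:1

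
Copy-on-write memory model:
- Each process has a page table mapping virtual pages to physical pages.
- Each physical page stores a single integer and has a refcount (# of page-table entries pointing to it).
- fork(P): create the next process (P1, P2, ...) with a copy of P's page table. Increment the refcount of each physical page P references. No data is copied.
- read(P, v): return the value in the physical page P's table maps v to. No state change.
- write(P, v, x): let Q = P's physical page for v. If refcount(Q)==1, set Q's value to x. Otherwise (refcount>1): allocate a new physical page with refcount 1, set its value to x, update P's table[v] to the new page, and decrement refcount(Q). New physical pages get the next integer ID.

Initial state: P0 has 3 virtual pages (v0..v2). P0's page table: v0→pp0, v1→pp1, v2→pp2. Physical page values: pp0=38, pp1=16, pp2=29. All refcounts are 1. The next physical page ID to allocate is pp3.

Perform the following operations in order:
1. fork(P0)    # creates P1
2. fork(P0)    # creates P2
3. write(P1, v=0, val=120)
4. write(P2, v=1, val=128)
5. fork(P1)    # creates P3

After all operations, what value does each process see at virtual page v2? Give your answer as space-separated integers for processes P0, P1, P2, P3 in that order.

Op 1: fork(P0) -> P1. 3 ppages; refcounts: pp0:2 pp1:2 pp2:2
Op 2: fork(P0) -> P2. 3 ppages; refcounts: pp0:3 pp1:3 pp2:3
Op 3: write(P1, v0, 120). refcount(pp0)=3>1 -> COPY to pp3. 4 ppages; refcounts: pp0:2 pp1:3 pp2:3 pp3:1
Op 4: write(P2, v1, 128). refcount(pp1)=3>1 -> COPY to pp4. 5 ppages; refcounts: pp0:2 pp1:2 pp2:3 pp3:1 pp4:1
Op 5: fork(P1) -> P3. 5 ppages; refcounts: pp0:2 pp1:3 pp2:4 pp3:2 pp4:1
P0: v2 -> pp2 = 29
P1: v2 -> pp2 = 29
P2: v2 -> pp2 = 29
P3: v2 -> pp2 = 29

Answer: 29 29 29 29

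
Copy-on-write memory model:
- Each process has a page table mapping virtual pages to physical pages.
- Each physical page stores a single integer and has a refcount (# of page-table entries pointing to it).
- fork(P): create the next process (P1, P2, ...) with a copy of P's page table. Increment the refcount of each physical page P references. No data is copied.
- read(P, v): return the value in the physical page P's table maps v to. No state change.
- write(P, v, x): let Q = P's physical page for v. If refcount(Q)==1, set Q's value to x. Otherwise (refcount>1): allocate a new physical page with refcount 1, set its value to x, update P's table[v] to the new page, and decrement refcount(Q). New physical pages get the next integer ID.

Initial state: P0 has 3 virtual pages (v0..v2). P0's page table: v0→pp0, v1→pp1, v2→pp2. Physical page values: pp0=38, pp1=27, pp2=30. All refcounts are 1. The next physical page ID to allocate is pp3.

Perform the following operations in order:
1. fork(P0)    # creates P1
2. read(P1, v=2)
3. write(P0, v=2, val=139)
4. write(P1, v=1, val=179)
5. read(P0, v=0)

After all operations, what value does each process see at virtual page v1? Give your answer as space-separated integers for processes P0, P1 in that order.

Op 1: fork(P0) -> P1. 3 ppages; refcounts: pp0:2 pp1:2 pp2:2
Op 2: read(P1, v2) -> 30. No state change.
Op 3: write(P0, v2, 139). refcount(pp2)=2>1 -> COPY to pp3. 4 ppages; refcounts: pp0:2 pp1:2 pp2:1 pp3:1
Op 4: write(P1, v1, 179). refcount(pp1)=2>1 -> COPY to pp4. 5 ppages; refcounts: pp0:2 pp1:1 pp2:1 pp3:1 pp4:1
Op 5: read(P0, v0) -> 38. No state change.
P0: v1 -> pp1 = 27
P1: v1 -> pp4 = 179

Answer: 27 179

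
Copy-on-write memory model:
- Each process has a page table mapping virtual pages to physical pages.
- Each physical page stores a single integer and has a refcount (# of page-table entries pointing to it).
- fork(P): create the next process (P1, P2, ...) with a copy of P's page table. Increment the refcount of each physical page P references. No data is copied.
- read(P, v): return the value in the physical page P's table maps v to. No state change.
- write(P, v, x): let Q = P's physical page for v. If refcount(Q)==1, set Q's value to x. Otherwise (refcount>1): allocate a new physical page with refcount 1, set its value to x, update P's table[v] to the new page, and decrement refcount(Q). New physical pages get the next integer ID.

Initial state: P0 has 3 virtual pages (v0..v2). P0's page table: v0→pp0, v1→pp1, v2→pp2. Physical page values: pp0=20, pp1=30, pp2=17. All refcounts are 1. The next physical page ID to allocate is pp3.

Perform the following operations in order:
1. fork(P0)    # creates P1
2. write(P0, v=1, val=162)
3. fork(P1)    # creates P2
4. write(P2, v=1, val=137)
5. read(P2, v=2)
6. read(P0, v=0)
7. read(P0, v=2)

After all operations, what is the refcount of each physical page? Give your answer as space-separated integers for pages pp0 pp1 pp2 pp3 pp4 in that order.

Op 1: fork(P0) -> P1. 3 ppages; refcounts: pp0:2 pp1:2 pp2:2
Op 2: write(P0, v1, 162). refcount(pp1)=2>1 -> COPY to pp3. 4 ppages; refcounts: pp0:2 pp1:1 pp2:2 pp3:1
Op 3: fork(P1) -> P2. 4 ppages; refcounts: pp0:3 pp1:2 pp2:3 pp3:1
Op 4: write(P2, v1, 137). refcount(pp1)=2>1 -> COPY to pp4. 5 ppages; refcounts: pp0:3 pp1:1 pp2:3 pp3:1 pp4:1
Op 5: read(P2, v2) -> 17. No state change.
Op 6: read(P0, v0) -> 20. No state change.
Op 7: read(P0, v2) -> 17. No state change.

Answer: 3 1 3 1 1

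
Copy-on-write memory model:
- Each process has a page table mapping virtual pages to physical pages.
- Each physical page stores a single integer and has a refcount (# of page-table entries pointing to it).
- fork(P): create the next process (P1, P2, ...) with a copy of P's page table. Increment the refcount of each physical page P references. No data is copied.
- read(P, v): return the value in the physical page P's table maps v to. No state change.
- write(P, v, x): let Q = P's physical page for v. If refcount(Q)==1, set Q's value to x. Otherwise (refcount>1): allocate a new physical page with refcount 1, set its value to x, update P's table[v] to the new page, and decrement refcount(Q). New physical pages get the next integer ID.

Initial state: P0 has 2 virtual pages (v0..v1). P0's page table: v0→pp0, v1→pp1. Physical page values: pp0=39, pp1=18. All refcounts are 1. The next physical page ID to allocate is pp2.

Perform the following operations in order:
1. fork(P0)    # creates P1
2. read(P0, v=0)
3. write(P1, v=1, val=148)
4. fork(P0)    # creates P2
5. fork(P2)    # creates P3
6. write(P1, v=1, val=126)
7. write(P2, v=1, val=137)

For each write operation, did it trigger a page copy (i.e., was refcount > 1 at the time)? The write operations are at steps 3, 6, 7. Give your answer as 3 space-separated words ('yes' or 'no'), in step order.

Op 1: fork(P0) -> P1. 2 ppages; refcounts: pp0:2 pp1:2
Op 2: read(P0, v0) -> 39. No state change.
Op 3: write(P1, v1, 148). refcount(pp1)=2>1 -> COPY to pp2. 3 ppages; refcounts: pp0:2 pp1:1 pp2:1
Op 4: fork(P0) -> P2. 3 ppages; refcounts: pp0:3 pp1:2 pp2:1
Op 5: fork(P2) -> P3. 3 ppages; refcounts: pp0:4 pp1:3 pp2:1
Op 6: write(P1, v1, 126). refcount(pp2)=1 -> write in place. 3 ppages; refcounts: pp0:4 pp1:3 pp2:1
Op 7: write(P2, v1, 137). refcount(pp1)=3>1 -> COPY to pp3. 4 ppages; refcounts: pp0:4 pp1:2 pp2:1 pp3:1

yes no yes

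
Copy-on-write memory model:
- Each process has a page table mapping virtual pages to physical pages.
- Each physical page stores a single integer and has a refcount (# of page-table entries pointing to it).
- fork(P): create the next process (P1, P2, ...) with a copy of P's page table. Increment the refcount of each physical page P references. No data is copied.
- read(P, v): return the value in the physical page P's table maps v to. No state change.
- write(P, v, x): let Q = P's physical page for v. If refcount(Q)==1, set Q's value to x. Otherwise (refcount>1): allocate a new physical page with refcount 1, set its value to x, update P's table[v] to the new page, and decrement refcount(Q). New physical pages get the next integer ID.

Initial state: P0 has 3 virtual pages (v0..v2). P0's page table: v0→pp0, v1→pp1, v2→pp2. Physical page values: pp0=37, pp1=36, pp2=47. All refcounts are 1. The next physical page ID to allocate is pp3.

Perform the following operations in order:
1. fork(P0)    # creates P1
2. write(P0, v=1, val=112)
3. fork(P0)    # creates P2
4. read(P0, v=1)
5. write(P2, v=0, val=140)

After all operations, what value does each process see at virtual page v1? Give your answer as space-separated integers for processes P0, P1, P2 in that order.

Op 1: fork(P0) -> P1. 3 ppages; refcounts: pp0:2 pp1:2 pp2:2
Op 2: write(P0, v1, 112). refcount(pp1)=2>1 -> COPY to pp3. 4 ppages; refcounts: pp0:2 pp1:1 pp2:2 pp3:1
Op 3: fork(P0) -> P2. 4 ppages; refcounts: pp0:3 pp1:1 pp2:3 pp3:2
Op 4: read(P0, v1) -> 112. No state change.
Op 5: write(P2, v0, 140). refcount(pp0)=3>1 -> COPY to pp4. 5 ppages; refcounts: pp0:2 pp1:1 pp2:3 pp3:2 pp4:1
P0: v1 -> pp3 = 112
P1: v1 -> pp1 = 36
P2: v1 -> pp3 = 112

Answer: 112 36 112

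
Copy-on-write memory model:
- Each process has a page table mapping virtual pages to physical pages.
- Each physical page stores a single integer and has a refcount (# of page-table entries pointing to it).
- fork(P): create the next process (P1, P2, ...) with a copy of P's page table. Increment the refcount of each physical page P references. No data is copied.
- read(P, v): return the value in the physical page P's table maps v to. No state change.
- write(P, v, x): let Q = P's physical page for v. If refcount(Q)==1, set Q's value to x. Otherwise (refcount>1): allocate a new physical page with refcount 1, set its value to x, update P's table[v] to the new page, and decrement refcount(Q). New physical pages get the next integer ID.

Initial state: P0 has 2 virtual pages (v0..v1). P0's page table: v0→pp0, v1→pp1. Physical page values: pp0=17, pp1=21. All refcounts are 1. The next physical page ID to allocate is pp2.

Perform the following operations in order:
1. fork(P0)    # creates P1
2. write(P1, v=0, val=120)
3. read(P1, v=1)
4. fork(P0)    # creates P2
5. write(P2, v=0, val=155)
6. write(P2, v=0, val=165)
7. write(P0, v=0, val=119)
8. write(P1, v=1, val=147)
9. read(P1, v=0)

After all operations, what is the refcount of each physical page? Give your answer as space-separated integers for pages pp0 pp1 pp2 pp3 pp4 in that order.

Answer: 1 2 1 1 1

Derivation:
Op 1: fork(P0) -> P1. 2 ppages; refcounts: pp0:2 pp1:2
Op 2: write(P1, v0, 120). refcount(pp0)=2>1 -> COPY to pp2. 3 ppages; refcounts: pp0:1 pp1:2 pp2:1
Op 3: read(P1, v1) -> 21. No state change.
Op 4: fork(P0) -> P2. 3 ppages; refcounts: pp0:2 pp1:3 pp2:1
Op 5: write(P2, v0, 155). refcount(pp0)=2>1 -> COPY to pp3. 4 ppages; refcounts: pp0:1 pp1:3 pp2:1 pp3:1
Op 6: write(P2, v0, 165). refcount(pp3)=1 -> write in place. 4 ppages; refcounts: pp0:1 pp1:3 pp2:1 pp3:1
Op 7: write(P0, v0, 119). refcount(pp0)=1 -> write in place. 4 ppages; refcounts: pp0:1 pp1:3 pp2:1 pp3:1
Op 8: write(P1, v1, 147). refcount(pp1)=3>1 -> COPY to pp4. 5 ppages; refcounts: pp0:1 pp1:2 pp2:1 pp3:1 pp4:1
Op 9: read(P1, v0) -> 120. No state change.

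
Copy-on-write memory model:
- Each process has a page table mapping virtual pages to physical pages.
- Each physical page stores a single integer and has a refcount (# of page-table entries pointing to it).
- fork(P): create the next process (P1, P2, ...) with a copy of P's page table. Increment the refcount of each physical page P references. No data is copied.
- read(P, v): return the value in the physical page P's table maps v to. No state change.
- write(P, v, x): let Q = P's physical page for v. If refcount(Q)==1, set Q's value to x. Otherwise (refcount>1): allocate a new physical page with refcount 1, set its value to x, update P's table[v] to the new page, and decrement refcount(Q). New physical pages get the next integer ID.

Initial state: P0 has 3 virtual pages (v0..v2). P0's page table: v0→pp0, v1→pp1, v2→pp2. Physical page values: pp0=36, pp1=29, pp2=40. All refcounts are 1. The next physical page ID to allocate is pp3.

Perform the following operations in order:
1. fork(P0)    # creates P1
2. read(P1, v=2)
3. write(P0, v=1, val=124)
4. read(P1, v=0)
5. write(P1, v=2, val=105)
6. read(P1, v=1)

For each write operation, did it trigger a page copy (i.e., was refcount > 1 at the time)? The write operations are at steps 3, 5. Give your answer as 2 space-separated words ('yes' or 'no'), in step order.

Op 1: fork(P0) -> P1. 3 ppages; refcounts: pp0:2 pp1:2 pp2:2
Op 2: read(P1, v2) -> 40. No state change.
Op 3: write(P0, v1, 124). refcount(pp1)=2>1 -> COPY to pp3. 4 ppages; refcounts: pp0:2 pp1:1 pp2:2 pp3:1
Op 4: read(P1, v0) -> 36. No state change.
Op 5: write(P1, v2, 105). refcount(pp2)=2>1 -> COPY to pp4. 5 ppages; refcounts: pp0:2 pp1:1 pp2:1 pp3:1 pp4:1
Op 6: read(P1, v1) -> 29. No state change.

yes yes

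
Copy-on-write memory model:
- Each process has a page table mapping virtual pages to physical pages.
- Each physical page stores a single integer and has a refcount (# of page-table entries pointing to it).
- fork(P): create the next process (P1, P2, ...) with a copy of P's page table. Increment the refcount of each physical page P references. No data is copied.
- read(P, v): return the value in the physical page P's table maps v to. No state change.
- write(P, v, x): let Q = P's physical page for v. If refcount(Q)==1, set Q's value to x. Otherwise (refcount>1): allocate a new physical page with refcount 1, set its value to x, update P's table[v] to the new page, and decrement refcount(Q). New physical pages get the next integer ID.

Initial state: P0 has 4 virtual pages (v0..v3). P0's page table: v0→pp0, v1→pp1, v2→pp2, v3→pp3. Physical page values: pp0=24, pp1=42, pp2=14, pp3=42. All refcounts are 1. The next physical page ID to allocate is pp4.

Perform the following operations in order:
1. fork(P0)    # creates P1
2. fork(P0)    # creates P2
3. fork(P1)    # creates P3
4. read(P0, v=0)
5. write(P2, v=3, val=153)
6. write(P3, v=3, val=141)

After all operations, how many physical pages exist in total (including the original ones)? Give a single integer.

Answer: 6

Derivation:
Op 1: fork(P0) -> P1. 4 ppages; refcounts: pp0:2 pp1:2 pp2:2 pp3:2
Op 2: fork(P0) -> P2. 4 ppages; refcounts: pp0:3 pp1:3 pp2:3 pp3:3
Op 3: fork(P1) -> P3. 4 ppages; refcounts: pp0:4 pp1:4 pp2:4 pp3:4
Op 4: read(P0, v0) -> 24. No state change.
Op 5: write(P2, v3, 153). refcount(pp3)=4>1 -> COPY to pp4. 5 ppages; refcounts: pp0:4 pp1:4 pp2:4 pp3:3 pp4:1
Op 6: write(P3, v3, 141). refcount(pp3)=3>1 -> COPY to pp5. 6 ppages; refcounts: pp0:4 pp1:4 pp2:4 pp3:2 pp4:1 pp5:1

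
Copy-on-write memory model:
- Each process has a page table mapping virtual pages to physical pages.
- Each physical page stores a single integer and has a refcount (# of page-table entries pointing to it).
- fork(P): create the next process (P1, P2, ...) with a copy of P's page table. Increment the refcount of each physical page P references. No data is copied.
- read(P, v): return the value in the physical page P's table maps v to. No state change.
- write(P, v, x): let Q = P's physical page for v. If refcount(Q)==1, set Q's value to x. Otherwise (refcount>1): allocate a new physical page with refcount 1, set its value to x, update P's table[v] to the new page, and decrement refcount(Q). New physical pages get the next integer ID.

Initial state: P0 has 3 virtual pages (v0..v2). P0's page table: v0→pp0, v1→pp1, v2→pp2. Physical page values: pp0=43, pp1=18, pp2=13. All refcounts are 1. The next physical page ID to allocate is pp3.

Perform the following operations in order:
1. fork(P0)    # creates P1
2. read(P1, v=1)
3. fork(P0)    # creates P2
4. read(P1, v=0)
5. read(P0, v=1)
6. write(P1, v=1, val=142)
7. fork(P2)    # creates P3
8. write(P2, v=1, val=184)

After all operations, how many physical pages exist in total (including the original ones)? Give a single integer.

Op 1: fork(P0) -> P1. 3 ppages; refcounts: pp0:2 pp1:2 pp2:2
Op 2: read(P1, v1) -> 18. No state change.
Op 3: fork(P0) -> P2. 3 ppages; refcounts: pp0:3 pp1:3 pp2:3
Op 4: read(P1, v0) -> 43. No state change.
Op 5: read(P0, v1) -> 18. No state change.
Op 6: write(P1, v1, 142). refcount(pp1)=3>1 -> COPY to pp3. 4 ppages; refcounts: pp0:3 pp1:2 pp2:3 pp3:1
Op 7: fork(P2) -> P3. 4 ppages; refcounts: pp0:4 pp1:3 pp2:4 pp3:1
Op 8: write(P2, v1, 184). refcount(pp1)=3>1 -> COPY to pp4. 5 ppages; refcounts: pp0:4 pp1:2 pp2:4 pp3:1 pp4:1

Answer: 5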